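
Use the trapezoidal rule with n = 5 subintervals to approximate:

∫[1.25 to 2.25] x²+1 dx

f(x) = x²+1
a = 1.25, b = 2.25, n = 5
h = (b - a)/n = 0.200000

Trapezoidal rule: (h/2)[f(x₀) + 2f(x₁) + 2f(x₂) + ... + f(xₙ)]

x_0 = 1.2500, f(x_0) = 2.562500, coefficient = 1
x_1 = 1.4500, f(x_1) = 3.102500, coefficient = 2
x_2 = 1.6500, f(x_2) = 3.722500, coefficient = 2
x_3 = 1.8500, f(x_3) = 4.422500, coefficient = 2
x_4 = 2.0500, f(x_4) = 5.202500, coefficient = 2
x_5 = 2.2500, f(x_5) = 6.062500, coefficient = 1

I ≈ (0.200000/2) × 41.525000 = 4.152500
Exact value: 4.145833
Error: 0.006667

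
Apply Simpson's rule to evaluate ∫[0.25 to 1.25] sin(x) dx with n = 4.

f(x) = sin(x)
a = 0.25, b = 1.25, n = 4
h = (b - a)/n = 0.250000

Simpson's rule: (h/3)[f(x₀) + 4f(x₁) + 2f(x₂) + ... + f(xₙ)]

x_0 = 0.2500, f(x_0) = 0.247404, coefficient = 1
x_1 = 0.5000, f(x_1) = 0.479426, coefficient = 4
x_2 = 0.7500, f(x_2) = 0.681639, coefficient = 2
x_3 = 1.0000, f(x_3) = 0.841471, coefficient = 4
x_4 = 1.2500, f(x_4) = 0.948985, coefficient = 1

I ≈ (0.250000/3) × 7.843252 = 0.653604
Exact value: 0.653590
Error: 0.000014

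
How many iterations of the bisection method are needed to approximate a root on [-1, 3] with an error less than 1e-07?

We need (b-a)/2^n ≤ 1e-07
(3 - (-1))/2^n ≤ 1e-07
4/2^n ≤ 1e-07
2^n ≥ 40000000
n ≥ log₂(40000000) = 25.25
n ≥ 26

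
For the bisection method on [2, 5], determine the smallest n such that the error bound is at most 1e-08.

We need (b-a)/2^n ≤ 1e-08
(5 - 2)/2^n ≤ 1e-08
3/2^n ≤ 1e-08
2^n ≥ 300000000
n ≥ log₂(300000000) = 28.16
n ≥ 29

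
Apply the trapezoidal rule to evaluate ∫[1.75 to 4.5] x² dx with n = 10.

f(x) = x²
a = 1.75, b = 4.5, n = 10
h = (b - a)/n = 0.275000

Trapezoidal rule: (h/2)[f(x₀) + 2f(x₁) + 2f(x₂) + ... + f(xₙ)]

x_0 = 1.7500, f(x_0) = 3.062500, coefficient = 1
x_1 = 2.0250, f(x_1) = 4.100625, coefficient = 2
x_2 = 2.3000, f(x_2) = 5.290000, coefficient = 2
x_3 = 2.5750, f(x_3) = 6.630625, coefficient = 2
x_4 = 2.8500, f(x_4) = 8.122500, coefficient = 2
x_5 = 3.1250, f(x_5) = 9.765625, coefficient = 2
x_6 = 3.4000, f(x_6) = 11.560000, coefficient = 2
x_7 = 3.6750, f(x_7) = 13.505625, coefficient = 2
x_8 = 3.9500, f(x_8) = 15.602500, coefficient = 2
x_9 = 4.2250, f(x_9) = 17.850625, coefficient = 2
x_10 = 4.5000, f(x_10) = 20.250000, coefficient = 1

I ≈ (0.275000/2) × 208.168750 = 28.623203
Exact value: 28.588542
Error: 0.034661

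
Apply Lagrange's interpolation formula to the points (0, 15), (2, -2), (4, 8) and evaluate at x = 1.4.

Lagrange interpolation formula:
P(x) = Σ yᵢ × Lᵢ(x)
where Lᵢ(x) = Π_{j≠i} (x - xⱼ)/(xᵢ - xⱼ)

L_0(1.4) = (1.4 - 2)/(0 - 2) × (1.4 - 4)/(0 - 4) = 0.195000
L_1(1.4) = (1.4 - 0)/(2 - 0) × (1.4 - 4)/(2 - 4) = 0.910000
L_2(1.4) = (1.4 - 0)/(4 - 0) × (1.4 - 2)/(4 - 2) = -0.105000

P(1.4) = 15×L_0(1.4) + (-2)×L_1(1.4) + 8×L_2(1.4)
P(1.4) = 0.265000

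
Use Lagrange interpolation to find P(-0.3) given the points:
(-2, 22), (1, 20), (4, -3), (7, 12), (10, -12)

Lagrange interpolation formula:
P(x) = Σ yᵢ × Lᵢ(x)
where Lᵢ(x) = Π_{j≠i} (x - xⱼ)/(xᵢ - xⱼ)

L_0(-0.3) = (-0.3 - 1)/(-2 - 1) × (-0.3 - 4)/(-2 - 4) × (-0.3 - 7)/(-2 - 7) × (-0.3 - 10)/(-2 - 10) = 0.216210
L_1(-0.3) = (-0.3 - (-2))/(1 - (-2)) × (-0.3 - 4)/(1 - 4) × (-0.3 - 7)/(1 - 7) × (-0.3 - 10)/(1 - 10) = 1.130944
L_2(-0.3) = (-0.3 - (-2))/(4 - (-2)) × (-0.3 - 1)/(4 - 1) × (-0.3 - 7)/(4 - 7) × (-0.3 - 10)/(4 - 10) = -0.512870
L_3(-0.3) = (-0.3 - (-2))/(7 - (-2)) × (-0.3 - 1)/(7 - 1) × (-0.3 - 4)/(7 - 4) × (-0.3 - 10)/(7 - 10) = 0.201401
L_4(-0.3) = (-0.3 - (-2))/(10 - (-2)) × (-0.3 - 1)/(10 - 1) × (-0.3 - 4)/(10 - 4) × (-0.3 - 7)/(10 - 7) = -0.035685

P(-0.3) = 22×L_0(-0.3) + 20×L_1(-0.3) + (-3)×L_2(-0.3) + 12×L_3(-0.3) + (-12)×L_4(-0.3)
P(-0.3) = 31.759147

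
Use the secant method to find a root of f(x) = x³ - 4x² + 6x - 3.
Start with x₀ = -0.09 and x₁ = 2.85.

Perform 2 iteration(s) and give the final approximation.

f(x) = x³ - 4x² + 6x - 3
x₀ = -0.09, x₁ = 2.85

Secant formula: x_{n+1} = x_n - f(x_n)(x_n - x_{n-1})/(f(x_n) - f(x_{n-1}))

Iteration 1:
  f(-0.090000) = -3.573129
  f(2.850000) = 4.759125
  x_2 = 2.850000 - 4.759125×(2.850000 - (-0.090000))/(4.759125 - (-3.573129))
       = 1.170763
Iteration 2:
  f(2.850000) = 4.759125
  f(1.170763) = 0.146583
  x_3 = 1.170763 - 0.146583×(1.170763 - 2.850000)/(0.146583 - 4.759125)
       = 1.117399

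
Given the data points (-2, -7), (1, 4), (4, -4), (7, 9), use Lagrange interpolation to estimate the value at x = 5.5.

Lagrange interpolation formula:
P(x) = Σ yᵢ × Lᵢ(x)
where Lᵢ(x) = Π_{j≠i} (x - xⱼ)/(xᵢ - xⱼ)

L_0(5.5) = (5.5 - 1)/(-2 - 1) × (5.5 - 4)/(-2 - 4) × (5.5 - 7)/(-2 - 7) = 0.062500
L_1(5.5) = (5.5 - (-2))/(1 - (-2)) × (5.5 - 4)/(1 - 4) × (5.5 - 7)/(1 - 7) = -0.312500
L_2(5.5) = (5.5 - (-2))/(4 - (-2)) × (5.5 - 1)/(4 - 1) × (5.5 - 7)/(4 - 7) = 0.937500
L_3(5.5) = (5.5 - (-2))/(7 - (-2)) × (5.5 - 1)/(7 - 1) × (5.5 - 4)/(7 - 4) = 0.312500

P(5.5) = (-7)×L_0(5.5) + 4×L_1(5.5) + (-4)×L_2(5.5) + 9×L_3(5.5)
P(5.5) = -2.625000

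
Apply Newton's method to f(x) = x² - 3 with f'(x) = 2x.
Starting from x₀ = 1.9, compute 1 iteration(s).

f(x) = x² - 3
f'(x) = 2x
x₀ = 1.9

Newton-Raphson formula: x_{n+1} = x_n - f(x_n)/f'(x_n)

Iteration 1:
  f(1.900000) = 0.610000
  f'(1.900000) = 3.800000
  x_1 = 1.900000 - 0.610000/3.800000 = 1.739474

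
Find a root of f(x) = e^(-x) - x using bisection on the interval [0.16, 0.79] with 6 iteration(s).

f(x) = e^(-x) - x
Initial interval: [0.16, 0.79]

Iteration 1:
  c_1 = (0.160000 + 0.790000)/2 = 0.475000
  f(c_1) = f(0.475000) = 0.146885
  f(a) × f(c) ≥ 0, new interval: [0.475000, 0.790000]
Iteration 2:
  c_2 = (0.475000 + 0.790000)/2 = 0.632500
  f(c_2) = f(0.632500) = -0.101238
  f(a) × f(c) < 0, new interval: [0.475000, 0.632500]
Iteration 3:
  c_3 = (0.475000 + 0.632500)/2 = 0.553750
  f(c_3) = f(0.553750) = 0.021040
  f(a) × f(c) ≥ 0, new interval: [0.553750, 0.632500]
Iteration 4:
  c_4 = (0.553750 + 0.632500)/2 = 0.593125
  f(c_4) = f(0.593125) = -0.040527
  f(a) × f(c) < 0, new interval: [0.553750, 0.593125]
Iteration 5:
  c_5 = (0.553750 + 0.593125)/2 = 0.573438
  f(c_5) = f(0.573438) = -0.009853
  f(a) × f(c) < 0, new interval: [0.553750, 0.573438]
Iteration 6:
  c_6 = (0.553750 + 0.573438)/2 = 0.563594
  f(c_6) = f(0.563594) = 0.005566
  f(a) × f(c) ≥ 0, new interval: [0.563594, 0.573438]

After 6 iteration(s), the approximation is c_6 = 0.563594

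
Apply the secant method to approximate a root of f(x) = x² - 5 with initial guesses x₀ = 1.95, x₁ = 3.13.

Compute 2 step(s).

f(x) = x² - 5
x₀ = 1.95, x₁ = 3.13

Secant formula: x_{n+1} = x_n - f(x_n)(x_n - x_{n-1})/(f(x_n) - f(x_{n-1}))

Iteration 1:
  f(1.950000) = -1.197500
  f(3.130000) = 4.796900
  x_2 = 3.130000 - 4.796900×(3.130000 - 1.950000)/(4.796900 - (-1.197500))
       = 2.185728
Iteration 2:
  f(3.130000) = 4.796900
  f(2.185728) = -0.222592
  x_3 = 2.185728 - (-0.222592)×(2.185728 - 3.130000)/(-0.222592 - 4.796900)
       = 2.227602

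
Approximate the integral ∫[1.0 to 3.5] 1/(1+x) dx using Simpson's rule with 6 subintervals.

f(x) = 1/(1+x)
a = 1.0, b = 3.5, n = 6
h = (b - a)/n = 0.416667

Simpson's rule: (h/3)[f(x₀) + 4f(x₁) + 2f(x₂) + ... + f(xₙ)]

x_0 = 1.0000, f(x_0) = 0.500000, coefficient = 1
x_1 = 1.4167, f(x_1) = 0.413793, coefficient = 4
x_2 = 1.8333, f(x_2) = 0.352941, coefficient = 2
x_3 = 2.2500, f(x_3) = 0.307692, coefficient = 4
x_4 = 2.6667, f(x_4) = 0.272727, coefficient = 2
x_5 = 3.0833, f(x_5) = 0.244898, coefficient = 4
x_6 = 3.5000, f(x_6) = 0.222222, coefficient = 1

I ≈ (0.416667/3) × 5.839093 = 0.810985
Exact value: 0.810930
Error: 0.000055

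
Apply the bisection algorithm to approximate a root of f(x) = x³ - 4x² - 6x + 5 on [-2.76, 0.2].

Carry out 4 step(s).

f(x) = x³ - 4x² - 6x + 5
Initial interval: [-2.76, 0.2]

Iteration 1:
  c_1 = (-2.760000 + 0.200000)/2 = -1.280000
  f(c_1) = f(-1.280000) = 4.029248
  f(a) × f(c) < 0, new interval: [-2.760000, -1.280000]
Iteration 2:
  c_2 = (-2.760000 + (-1.280000))/2 = -2.020000
  f(c_2) = f(-2.020000) = -7.444008
  f(a) × f(c) ≥ 0, new interval: [-2.020000, -1.280000]
Iteration 3:
  c_3 = (-2.020000 + (-1.280000))/2 = -1.650000
  f(c_3) = f(-1.650000) = -0.482125
  f(a) × f(c) ≥ 0, new interval: [-1.650000, -1.280000]
Iteration 4:
  c_4 = (-1.650000 + (-1.280000))/2 = -1.465000
  f(c_4) = f(-1.465000) = 2.060880
  f(a) × f(c) < 0, new interval: [-1.650000, -1.465000]

After 4 iteration(s), the approximation is c_4 = -1.465000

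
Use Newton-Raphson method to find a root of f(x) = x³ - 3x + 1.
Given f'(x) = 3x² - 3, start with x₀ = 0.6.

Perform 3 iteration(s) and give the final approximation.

f(x) = x³ - 3x + 1
f'(x) = 3x² - 3
x₀ = 0.6

Newton-Raphson formula: x_{n+1} = x_n - f(x_n)/f'(x_n)

Iteration 1:
  f(0.600000) = -0.584000
  f'(0.600000) = -1.920000
  x_1 = 0.600000 - (-0.584000)/(-1.920000) = 0.295833
Iteration 2:
  f(0.295833) = 0.138391
  f'(0.295833) = -2.737448
  x_2 = 0.295833 - 0.138391/(-2.737448) = 0.346388
Iteration 3:
  f(0.346388) = 0.002397
  f'(0.346388) = -2.640046
  x_3 = 0.346388 - 0.002397/(-2.640046) = 0.347296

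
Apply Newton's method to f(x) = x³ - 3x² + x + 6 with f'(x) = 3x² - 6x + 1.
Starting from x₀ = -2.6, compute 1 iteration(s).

f(x) = x³ - 3x² + x + 6
f'(x) = 3x² - 6x + 1
x₀ = -2.6

Newton-Raphson formula: x_{n+1} = x_n - f(x_n)/f'(x_n)

Iteration 1:
  f(-2.600000) = -34.456000
  f'(-2.600000) = 36.880000
  x_1 = -2.600000 - (-34.456000)/36.880000 = -1.665727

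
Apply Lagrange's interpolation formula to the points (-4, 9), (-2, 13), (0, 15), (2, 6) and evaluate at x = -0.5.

Lagrange interpolation formula:
P(x) = Σ yᵢ × Lᵢ(x)
where Lᵢ(x) = Π_{j≠i} (x - xⱼ)/(xᵢ - xⱼ)

L_0(-0.5) = (-0.5 - (-2))/(-4 - (-2)) × (-0.5 - 0)/(-4 - 0) × (-0.5 - 2)/(-4 - 2) = -0.039062
L_1(-0.5) = (-0.5 - (-4))/(-2 - (-4)) × (-0.5 - 0)/(-2 - 0) × (-0.5 - 2)/(-2 - 2) = 0.273438
L_2(-0.5) = (-0.5 - (-4))/(0 - (-4)) × (-0.5 - (-2))/(0 - (-2)) × (-0.5 - 2)/(0 - 2) = 0.820312
L_3(-0.5) = (-0.5 - (-4))/(2 - (-4)) × (-0.5 - (-2))/(2 - (-2)) × (-0.5 - 0)/(2 - 0) = -0.054688

P(-0.5) = 9×L_0(-0.5) + 13×L_1(-0.5) + 15×L_2(-0.5) + 6×L_3(-0.5)
P(-0.5) = 15.179688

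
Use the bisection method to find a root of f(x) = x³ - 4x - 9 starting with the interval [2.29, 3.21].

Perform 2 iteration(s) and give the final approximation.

f(x) = x³ - 4x - 9
Initial interval: [2.29, 3.21]

Iteration 1:
  c_1 = (2.290000 + 3.210000)/2 = 2.750000
  f(c_1) = f(2.750000) = 0.796875
  f(a) × f(c) < 0, new interval: [2.290000, 2.750000]
Iteration 2:
  c_2 = (2.290000 + 2.750000)/2 = 2.520000
  f(c_2) = f(2.520000) = -3.076992
  f(a) × f(c) ≥ 0, new interval: [2.520000, 2.750000]

After 2 iteration(s), the approximation is c_2 = 2.520000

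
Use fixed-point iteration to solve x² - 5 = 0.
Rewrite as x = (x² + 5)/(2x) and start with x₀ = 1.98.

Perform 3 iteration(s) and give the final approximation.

Equation: x² - 5 = 0
Fixed-point form: x = (x² + 5)/(2x)
x₀ = 1.98

x_1 = g(1.980000) = 2.252626
x_2 = g(2.252626) = 2.236129
x_3 = g(2.236129) = 2.236068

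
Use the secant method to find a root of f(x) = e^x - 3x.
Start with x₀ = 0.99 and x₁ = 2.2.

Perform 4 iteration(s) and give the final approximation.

f(x) = e^x - 3x
x₀ = 0.99, x₁ = 2.2

Secant formula: x_{n+1} = x_n - f(x_n)(x_n - x_{n-1})/(f(x_n) - f(x_{n-1}))

Iteration 1:
  f(0.990000) = -0.278766
  f(2.200000) = 2.425013
  x_2 = 2.200000 - 2.425013×(2.200000 - 0.990000)/(2.425013 - (-0.278766))
       = 1.114754
Iteration 2:
  f(2.200000) = 2.425013
  f(1.114754) = -0.295444
  x_3 = 1.114754 - (-0.295444)×(1.114754 - 2.200000)/(-0.295444 - 2.425013)
       = 1.232612
Iteration 3:
  f(1.114754) = -0.295444
  f(1.232612) = -0.267658
  x_4 = 1.232612 - (-0.267658)×(1.232612 - 1.114754)/(-0.267658 - (-0.295444))
       = 2.367946
Iteration 4:
  f(1.232612) = -0.267658
  f(2.367946) = 3.571605
  x_5 = 2.367946 - 3.571605×(2.367946 - 1.232612)/(3.571605 - (-0.267658))
       = 1.311763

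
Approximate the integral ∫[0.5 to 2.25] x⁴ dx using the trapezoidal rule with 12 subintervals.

f(x) = x⁴
a = 0.5, b = 2.25, n = 12
h = (b - a)/n = 0.145833

Trapezoidal rule: (h/2)[f(x₀) + 2f(x₁) + 2f(x₂) + ... + f(xₙ)]

x_0 = 0.5000, f(x_0) = 0.062500, coefficient = 1
x_1 = 0.6458, f(x_1) = 0.173973, coefficient = 2
x_2 = 0.7917, f(x_2) = 0.392798, coefficient = 2
x_3 = 0.9375, f(x_3) = 0.772476, coefficient = 2
x_4 = 1.0833, f(x_4) = 1.377363, coefficient = 2
x_5 = 1.2292, f(x_5) = 2.282670, coefficient = 2
x_6 = 1.3750, f(x_6) = 3.574463, coefficient = 2
x_7 = 1.5208, f(x_7) = 5.349664, coefficient = 2
x_8 = 1.6667, f(x_8) = 7.716049, coefficient = 2
x_9 = 1.8125, f(x_9) = 10.792252, coefficient = 2
x_10 = 1.9583, f(x_10) = 14.707758, coefficient = 2
x_11 = 2.1042, f(x_11) = 19.602910, coefficient = 2
x_12 = 2.2500, f(x_12) = 25.628906, coefficient = 1

I ≈ (0.145833/2) × 159.176157 = 11.606595
Exact value: 11.526758
Error: 0.079837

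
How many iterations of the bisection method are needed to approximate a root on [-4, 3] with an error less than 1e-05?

We need (b-a)/2^n ≤ 1e-05
(3 - (-4))/2^n ≤ 1e-05
7/2^n ≤ 1e-05
2^n ≥ 700000
n ≥ log₂(700000) = 19.42
n ≥ 20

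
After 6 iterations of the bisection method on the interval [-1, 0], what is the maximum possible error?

Bisection error bound: |error| ≤ (b-a)/2^n
|error| ≤ (0 - (-1))/2^6 = 1/2^6
|error| ≤ 0.0156250000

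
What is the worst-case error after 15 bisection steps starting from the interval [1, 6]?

Bisection error bound: |error| ≤ (b-a)/2^n
|error| ≤ (6 - 1)/2^15 = 5/2^15
|error| ≤ 0.0001525879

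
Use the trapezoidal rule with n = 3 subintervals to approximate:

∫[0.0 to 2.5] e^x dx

f(x) = e^x
a = 0.0, b = 2.5, n = 3
h = (b - a)/n = 0.833333

Trapezoidal rule: (h/2)[f(x₀) + 2f(x₁) + 2f(x₂) + ... + f(xₙ)]

x_0 = 0.0000, f(x_0) = 1.000000, coefficient = 1
x_1 = 0.8333, f(x_1) = 2.300976, coefficient = 2
x_2 = 1.6667, f(x_2) = 5.294490, coefficient = 2
x_3 = 2.5000, f(x_3) = 12.182494, coefficient = 1

I ≈ (0.833333/2) × 28.373426 = 11.822261
Exact value: 11.182494
Error: 0.639767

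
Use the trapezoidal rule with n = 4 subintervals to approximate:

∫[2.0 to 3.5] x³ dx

f(x) = x³
a = 2.0, b = 3.5, n = 4
h = (b - a)/n = 0.375000

Trapezoidal rule: (h/2)[f(x₀) + 2f(x₁) + 2f(x₂) + ... + f(xₙ)]

x_0 = 2.0000, f(x_0) = 8.000000, coefficient = 1
x_1 = 2.3750, f(x_1) = 13.396484, coefficient = 2
x_2 = 2.7500, f(x_2) = 20.796875, coefficient = 2
x_3 = 3.1250, f(x_3) = 30.517578, coefficient = 2
x_4 = 3.5000, f(x_4) = 42.875000, coefficient = 1

I ≈ (0.375000/2) × 180.296875 = 33.805664
Exact value: 33.515625
Error: 0.290039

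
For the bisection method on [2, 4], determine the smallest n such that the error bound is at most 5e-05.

We need (b-a)/2^n ≤ 5e-05
(4 - 2)/2^n ≤ 5e-05
2/2^n ≤ 5e-05
2^n ≥ 40000
n ≥ log₂(40000) = 15.29
n ≥ 16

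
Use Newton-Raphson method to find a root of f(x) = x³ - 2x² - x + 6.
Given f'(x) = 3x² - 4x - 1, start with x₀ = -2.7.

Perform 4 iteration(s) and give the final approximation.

f(x) = x³ - 2x² - x + 6
f'(x) = 3x² - 4x - 1
x₀ = -2.7

Newton-Raphson formula: x_{n+1} = x_n - f(x_n)/f'(x_n)

Iteration 1:
  f(-2.700000) = -25.563000
  f'(-2.700000) = 31.670000
  x_1 = -2.700000 - (-25.563000)/31.670000 = -1.892832
Iteration 2:
  f(-1.892832) = -6.054463
  f'(-1.892832) = 17.319772
  x_2 = -1.892832 - (-6.054463)/17.319772 = -1.543263
Iteration 3:
  f(-1.543263) = -0.895586
  f'(-1.543263) = 12.318033
  x_3 = -1.543263 - (-0.895586)/12.318033 = -1.470558
Iteration 4:
  f(-1.470558) = -0.034661
  f'(-1.470558) = 11.369850
  x_4 = -1.470558 - (-0.034661)/11.369850 = -1.467509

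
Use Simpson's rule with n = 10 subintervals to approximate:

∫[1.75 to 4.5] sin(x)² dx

f(x) = sin(x)²
a = 1.75, b = 4.5, n = 10
h = (b - a)/n = 0.275000

Simpson's rule: (h/3)[f(x₀) + 4f(x₁) + 2f(x₂) + ... + f(xₙ)]

x_0 = 1.7500, f(x_0) = 0.968228, coefficient = 1
x_1 = 2.0250, f(x_1) = 0.807501, coefficient = 4
x_2 = 2.3000, f(x_2) = 0.556076, coefficient = 2
x_3 = 2.5750, f(x_3) = 0.288112, coefficient = 4
x_4 = 2.8500, f(x_4) = 0.082644, coefficient = 2
x_5 = 3.1250, f(x_5) = 0.000275, coefficient = 4
x_6 = 3.4000, f(x_6) = 0.065301, coefficient = 2
x_7 = 3.6750, f(x_7) = 0.258542, coefficient = 4
x_8 = 3.9500, f(x_8) = 0.523001, coefficient = 2
x_9 = 4.2250, f(x_9) = 0.780676, coefficient = 4
x_10 = 4.5000, f(x_10) = 0.955565, coefficient = 1

I ≈ (0.275000/3) × 12.918262 = 1.184174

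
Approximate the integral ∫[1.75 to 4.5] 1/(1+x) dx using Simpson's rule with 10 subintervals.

f(x) = 1/(1+x)
a = 1.75, b = 4.5, n = 10
h = (b - a)/n = 0.275000

Simpson's rule: (h/3)[f(x₀) + 4f(x₁) + 2f(x₂) + ... + f(xₙ)]

x_0 = 1.7500, f(x_0) = 0.363636, coefficient = 1
x_1 = 2.0250, f(x_1) = 0.330579, coefficient = 4
x_2 = 2.3000, f(x_2) = 0.303030, coefficient = 2
x_3 = 2.5750, f(x_3) = 0.279720, coefficient = 4
x_4 = 2.8500, f(x_4) = 0.259740, coefficient = 2
x_5 = 3.1250, f(x_5) = 0.242424, coefficient = 4
x_6 = 3.4000, f(x_6) = 0.227273, coefficient = 2
x_7 = 3.6750, f(x_7) = 0.213904, coefficient = 4
x_8 = 3.9500, f(x_8) = 0.202020, coefficient = 2
x_9 = 4.2250, f(x_9) = 0.191388, coefficient = 4
x_10 = 4.5000, f(x_10) = 0.181818, coefficient = 1

I ≈ (0.275000/3) × 7.561639 = 0.693150
Exact value: 0.693147
Error: 0.000003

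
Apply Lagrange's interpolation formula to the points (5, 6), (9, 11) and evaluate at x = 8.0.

Lagrange interpolation formula:
P(x) = Σ yᵢ × Lᵢ(x)
where Lᵢ(x) = Π_{j≠i} (x - xⱼ)/(xᵢ - xⱼ)

L_0(8.0) = (8.0 - 9)/(5 - 9) = 0.250000
L_1(8.0) = (8.0 - 5)/(9 - 5) = 0.750000

P(8.0) = 6×L_0(8.0) + 11×L_1(8.0)
P(8.0) = 9.750000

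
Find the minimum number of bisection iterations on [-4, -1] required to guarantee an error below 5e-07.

We need (b-a)/2^n ≤ 5e-07
(-1 - (-4))/2^n ≤ 5e-07
3/2^n ≤ 5e-07
2^n ≥ 6000000
n ≥ log₂(6000000) = 22.52
n ≥ 23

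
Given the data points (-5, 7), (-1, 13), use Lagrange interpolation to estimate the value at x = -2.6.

Lagrange interpolation formula:
P(x) = Σ yᵢ × Lᵢ(x)
where Lᵢ(x) = Π_{j≠i} (x - xⱼ)/(xᵢ - xⱼ)

L_0(-2.6) = (-2.6 - (-1))/(-5 - (-1)) = 0.400000
L_1(-2.6) = (-2.6 - (-5))/(-1 - (-5)) = 0.600000

P(-2.6) = 7×L_0(-2.6) + 13×L_1(-2.6)
P(-2.6) = 10.600000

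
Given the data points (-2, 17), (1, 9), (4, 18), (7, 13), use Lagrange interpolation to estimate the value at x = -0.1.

Lagrange interpolation formula:
P(x) = Σ yᵢ × Lᵢ(x)
where Lᵢ(x) = Π_{j≠i} (x - xⱼ)/(xᵢ - xⱼ)

L_0(-0.1) = (-0.1 - 1)/(-2 - 1) × (-0.1 - 4)/(-2 - 4) × (-0.1 - 7)/(-2 - 7) = 0.197660
L_1(-0.1) = (-0.1 - (-2))/(1 - (-2)) × (-0.1 - 4)/(1 - 4) × (-0.1 - 7)/(1 - 7) = 1.024241
L_2(-0.1) = (-0.1 - (-2))/(4 - (-2)) × (-0.1 - 1)/(4 - 1) × (-0.1 - 7)/(4 - 7) = -0.274796
L_3(-0.1) = (-0.1 - (-2))/(7 - (-2)) × (-0.1 - 1)/(7 - 1) × (-0.1 - 4)/(7 - 4) = 0.052895

P(-0.1) = 17×L_0(-0.1) + 9×L_1(-0.1) + 18×L_2(-0.1) + 13×L_3(-0.1)
P(-0.1) = 8.319698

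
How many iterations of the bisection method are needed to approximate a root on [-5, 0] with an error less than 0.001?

We need (b-a)/2^n ≤ 0.001
(0 - (-5))/2^n ≤ 0.001
5/2^n ≤ 0.001
2^n ≥ 5000
n ≥ log₂(5000) = 12.29
n ≥ 13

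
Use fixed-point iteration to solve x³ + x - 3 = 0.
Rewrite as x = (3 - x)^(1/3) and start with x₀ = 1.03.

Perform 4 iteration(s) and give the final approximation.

Equation: x³ + x - 3 = 0
Fixed-point form: x = (3 - x)^(1/3)
x₀ = 1.03

x_1 = g(1.030000) = 1.253590
x_2 = g(1.253590) = 1.204247
x_3 = g(1.204247) = 1.215483
x_4 = g(1.215483) = 1.212943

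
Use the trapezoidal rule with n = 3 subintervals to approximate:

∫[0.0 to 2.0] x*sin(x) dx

f(x) = x*sin(x)
a = 0.0, b = 2.0, n = 3
h = (b - a)/n = 0.666667

Trapezoidal rule: (h/2)[f(x₀) + 2f(x₁) + 2f(x₂) + ... + f(xₙ)]

x_0 = 0.0000, f(x_0) = 0.000000, coefficient = 1
x_1 = 0.6667, f(x_1) = 0.412247, coefficient = 2
x_2 = 1.3333, f(x_2) = 1.295917, coefficient = 2
x_3 = 2.0000, f(x_3) = 1.818595, coefficient = 1

I ≈ (0.666667/2) × 5.234922 = 1.744974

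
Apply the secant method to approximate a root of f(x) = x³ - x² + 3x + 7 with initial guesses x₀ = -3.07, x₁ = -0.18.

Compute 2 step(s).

f(x) = x³ - x² + 3x + 7
x₀ = -3.07, x₁ = -0.18

Secant formula: x_{n+1} = x_n - f(x_n)(x_n - x_{n-1})/(f(x_n) - f(x_{n-1}))

Iteration 1:
  f(-3.070000) = -40.569343
  f(-0.180000) = 6.421768
  x_2 = -0.180000 - 6.421768×(-0.180000 - (-3.070000))/(6.421768 - (-40.569343))
       = -0.574945
Iteration 2:
  f(-0.180000) = 6.421768
  f(-0.574945) = 4.754548
  x_3 = -0.574945 - 4.754548×(-0.574945 - (-0.180000))/(4.754548 - 6.421768)
       = -1.701242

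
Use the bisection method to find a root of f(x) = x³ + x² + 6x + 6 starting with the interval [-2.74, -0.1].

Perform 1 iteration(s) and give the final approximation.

f(x) = x³ + x² + 6x + 6
Initial interval: [-2.74, -0.1]

Iteration 1:
  c_1 = (-2.740000 + (-0.100000))/2 = -1.420000
  f(c_1) = f(-1.420000) = -3.366888
  f(a) × f(c) ≥ 0, new interval: [-1.420000, -0.100000]

After 1 iteration(s), the approximation is c_1 = -1.420000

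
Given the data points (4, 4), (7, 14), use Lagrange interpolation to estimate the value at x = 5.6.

Lagrange interpolation formula:
P(x) = Σ yᵢ × Lᵢ(x)
where Lᵢ(x) = Π_{j≠i} (x - xⱼ)/(xᵢ - xⱼ)

L_0(5.6) = (5.6 - 7)/(4 - 7) = 0.466667
L_1(5.6) = (5.6 - 4)/(7 - 4) = 0.533333

P(5.6) = 4×L_0(5.6) + 14×L_1(5.6)
P(5.6) = 9.333333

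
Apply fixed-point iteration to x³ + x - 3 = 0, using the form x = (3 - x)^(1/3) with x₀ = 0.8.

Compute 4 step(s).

Equation: x³ + x - 3 = 0
Fixed-point form: x = (3 - x)^(1/3)
x₀ = 0.8

x_1 = g(0.800000) = 1.300591
x_2 = g(1.300591) = 1.193345
x_3 = g(1.193345) = 1.217938
x_4 = g(1.217938) = 1.212386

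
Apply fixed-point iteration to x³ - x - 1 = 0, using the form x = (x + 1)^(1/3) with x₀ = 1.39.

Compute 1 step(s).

Equation: x³ - x - 1 = 0
Fixed-point form: x = (x + 1)^(1/3)
x₀ = 1.39

x_1 = g(1.390000) = 1.337004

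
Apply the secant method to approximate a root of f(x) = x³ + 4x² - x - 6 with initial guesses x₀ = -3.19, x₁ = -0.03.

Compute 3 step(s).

f(x) = x³ + 4x² - x - 6
x₀ = -3.19, x₁ = -0.03

Secant formula: x_{n+1} = x_n - f(x_n)(x_n - x_{n-1})/(f(x_n) - f(x_{n-1}))

Iteration 1:
  f(-3.190000) = 5.432641
  f(-0.030000) = -5.966427
  x_2 = -0.030000 - (-5.966427)×(-0.030000 - (-3.190000))/(-5.966427 - 5.432641)
       = -1.683987
Iteration 2:
  f(-0.030000) = -5.966427
  f(-1.683987) = 2.251764
  x_3 = -1.683987 - 2.251764×(-1.683987 - (-0.030000))/(2.251764 - (-5.966427))
       = -1.230799
Iteration 3:
  f(-1.683987) = 2.251764
  f(-1.230799) = -0.574235
  x_4 = -1.230799 - (-0.574235)×(-1.230799 - (-1.683987))/(-0.574235 - 2.251764)
       = -1.322885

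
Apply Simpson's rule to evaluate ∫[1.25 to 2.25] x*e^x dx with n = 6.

f(x) = x*e^x
a = 1.25, b = 2.25, n = 6
h = (b - a)/n = 0.166667

Simpson's rule: (h/3)[f(x₀) + 4f(x₁) + 2f(x₂) + ... + f(xₙ)]

x_0 = 1.2500, f(x_0) = 4.362929, coefficient = 1
x_1 = 1.4167, f(x_1) = 5.841417, coefficient = 4
x_2 = 1.5833, f(x_2) = 7.712679, coefficient = 2
x_3 = 1.7500, f(x_3) = 10.070555, coefficient = 4
x_4 = 1.9167, f(x_4) = 13.029998, coefficient = 2
x_5 = 2.0833, f(x_5) = 16.731656, coefficient = 4
x_6 = 2.2500, f(x_6) = 21.347406, coefficient = 1

I ≈ (0.166667/3) × 197.770200 = 10.987233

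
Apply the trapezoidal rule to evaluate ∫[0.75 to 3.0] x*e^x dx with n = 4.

f(x) = x*e^x
a = 0.75, b = 3.0, n = 4
h = (b - a)/n = 0.562500

Trapezoidal rule: (h/2)[f(x₀) + 2f(x₁) + 2f(x₂) + ... + f(xₙ)]

x_0 = 0.7500, f(x_0) = 1.587750, coefficient = 1
x_1 = 1.3125, f(x_1) = 4.876529, coefficient = 2
x_2 = 1.8750, f(x_2) = 12.226536, coefficient = 2
x_3 = 2.4375, f(x_3) = 27.895710, coefficient = 2
x_4 = 3.0000, f(x_4) = 60.256611, coefficient = 1

I ≈ (0.562500/2) × 151.841911 = 42.705538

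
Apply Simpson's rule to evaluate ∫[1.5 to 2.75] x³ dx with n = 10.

f(x) = x³
a = 1.5, b = 2.75, n = 10
h = (b - a)/n = 0.125000

Simpson's rule: (h/3)[f(x₀) + 4f(x₁) + 2f(x₂) + ... + f(xₙ)]

x_0 = 1.5000, f(x_0) = 3.375000, coefficient = 1
x_1 = 1.6250, f(x_1) = 4.291016, coefficient = 4
x_2 = 1.7500, f(x_2) = 5.359375, coefficient = 2
x_3 = 1.8750, f(x_3) = 6.591797, coefficient = 4
x_4 = 2.0000, f(x_4) = 8.000000, coefficient = 2
x_5 = 2.1250, f(x_5) = 9.595703, coefficient = 4
x_6 = 2.2500, f(x_6) = 11.390625, coefficient = 2
x_7 = 2.3750, f(x_7) = 13.396484, coefficient = 4
x_8 = 2.5000, f(x_8) = 15.625000, coefficient = 2
x_9 = 2.6250, f(x_9) = 18.087891, coefficient = 4
x_10 = 2.7500, f(x_10) = 20.796875, coefficient = 1

I ≈ (0.125000/3) × 312.773438 = 13.032227
Exact value: 13.032227
Error: 0.000000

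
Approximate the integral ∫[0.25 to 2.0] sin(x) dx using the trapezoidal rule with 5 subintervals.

f(x) = sin(x)
a = 0.25, b = 2.0, n = 5
h = (b - a)/n = 0.350000

Trapezoidal rule: (h/2)[f(x₀) + 2f(x₁) + 2f(x₂) + ... + f(xₙ)]

x_0 = 0.2500, f(x_0) = 0.247404, coefficient = 1
x_1 = 0.6000, f(x_1) = 0.564642, coefficient = 2
x_2 = 0.9500, f(x_2) = 0.813416, coefficient = 2
x_3 = 1.3000, f(x_3) = 0.963558, coefficient = 2
x_4 = 1.6500, f(x_4) = 0.996865, coefficient = 2
x_5 = 2.0000, f(x_5) = 0.909297, coefficient = 1

I ≈ (0.350000/2) × 7.833664 = 1.370891
Exact value: 1.385059
Error: 0.014168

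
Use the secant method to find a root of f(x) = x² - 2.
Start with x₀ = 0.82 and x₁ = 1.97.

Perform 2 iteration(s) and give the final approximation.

f(x) = x² - 2
x₀ = 0.82, x₁ = 1.97

Secant formula: x_{n+1} = x_n - f(x_n)(x_n - x_{n-1})/(f(x_n) - f(x_{n-1}))

Iteration 1:
  f(0.820000) = -1.327600
  f(1.970000) = 1.880900
  x_2 = 1.970000 - 1.880900×(1.970000 - 0.820000)/(1.880900 - (-1.327600))
       = 1.295842
Iteration 2:
  f(1.970000) = 1.880900
  f(1.295842) = -0.320793
  x_3 = 1.295842 - (-0.320793)×(1.295842 - 1.970000)/(-0.320793 - 1.880900)
       = 1.394069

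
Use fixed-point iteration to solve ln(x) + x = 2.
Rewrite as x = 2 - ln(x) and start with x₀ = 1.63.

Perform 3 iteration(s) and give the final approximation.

Equation: ln(x) + x = 2
Fixed-point form: x = 2 - ln(x)
x₀ = 1.63

x_1 = g(1.630000) = 1.511420
x_2 = g(1.511420) = 1.586950
x_3 = g(1.586950) = 1.538186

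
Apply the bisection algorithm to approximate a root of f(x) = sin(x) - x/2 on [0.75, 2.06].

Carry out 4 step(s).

f(x) = sin(x) - x/2
Initial interval: [0.75, 2.06]

Iteration 1:
  c_1 = (0.750000 + 2.060000)/2 = 1.405000
  f(c_1) = f(1.405000) = 0.283787
  f(a) × f(c) ≥ 0, new interval: [1.405000, 2.060000]
Iteration 2:
  c_2 = (1.405000 + 2.060000)/2 = 1.732500
  f(c_2) = f(1.732500) = 0.120704
  f(a) × f(c) ≥ 0, new interval: [1.732500, 2.060000]
Iteration 3:
  c_3 = (1.732500 + 2.060000)/2 = 1.896250
  f(c_3) = f(1.896250) = -0.000619
  f(a) × f(c) < 0, new interval: [1.732500, 1.896250]
Iteration 4:
  c_4 = (1.732500 + 1.896250)/2 = 1.814375
  f(c_4) = f(1.814375) = 0.063294
  f(a) × f(c) ≥ 0, new interval: [1.814375, 1.896250]

After 4 iteration(s), the approximation is c_4 = 1.814375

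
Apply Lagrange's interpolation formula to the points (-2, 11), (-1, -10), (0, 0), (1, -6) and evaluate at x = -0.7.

Lagrange interpolation formula:
P(x) = Σ yᵢ × Lᵢ(x)
where Lᵢ(x) = Π_{j≠i} (x - xⱼ)/(xᵢ - xⱼ)

L_0(-0.7) = (-0.7 - (-1))/(-2 - (-1)) × (-0.7 - 0)/(-2 - 0) × (-0.7 - 1)/(-2 - 1) = -0.059500
L_1(-0.7) = (-0.7 - (-2))/(-1 - (-2)) × (-0.7 - 0)/(-1 - 0) × (-0.7 - 1)/(-1 - 1) = 0.773500
L_2(-0.7) = (-0.7 - (-2))/(0 - (-2)) × (-0.7 - (-1))/(0 - (-1)) × (-0.7 - 1)/(0 - 1) = 0.331500
L_3(-0.7) = (-0.7 - (-2))/(1 - (-2)) × (-0.7 - (-1))/(1 - (-1)) × (-0.7 - 0)/(1 - 0) = -0.045500

P(-0.7) = 11×L_0(-0.7) + (-10)×L_1(-0.7) + 0×L_2(-0.7) + (-6)×L_3(-0.7)
P(-0.7) = -8.116500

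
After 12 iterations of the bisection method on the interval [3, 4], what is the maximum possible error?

Bisection error bound: |error| ≤ (b-a)/2^n
|error| ≤ (4 - 3)/2^12 = 1/2^12
|error| ≤ 0.0002441406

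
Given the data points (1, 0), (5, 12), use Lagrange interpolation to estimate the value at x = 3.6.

Lagrange interpolation formula:
P(x) = Σ yᵢ × Lᵢ(x)
where Lᵢ(x) = Π_{j≠i} (x - xⱼ)/(xᵢ - xⱼ)

L_0(3.6) = (3.6 - 5)/(1 - 5) = 0.350000
L_1(3.6) = (3.6 - 1)/(5 - 1) = 0.650000

P(3.6) = 0×L_0(3.6) + 12×L_1(3.6)
P(3.6) = 7.800000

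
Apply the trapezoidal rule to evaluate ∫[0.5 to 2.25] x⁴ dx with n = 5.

f(x) = x⁴
a = 0.5, b = 2.25, n = 5
h = (b - a)/n = 0.350000

Trapezoidal rule: (h/2)[f(x₀) + 2f(x₁) + 2f(x₂) + ... + f(xₙ)]

x_0 = 0.5000, f(x_0) = 0.062500, coefficient = 1
x_1 = 0.8500, f(x_1) = 0.522006, coefficient = 2
x_2 = 1.2000, f(x_2) = 2.073600, coefficient = 2
x_3 = 1.5500, f(x_3) = 5.772006, coefficient = 2
x_4 = 1.9000, f(x_4) = 13.032100, coefficient = 2
x_5 = 2.2500, f(x_5) = 25.628906, coefficient = 1

I ≈ (0.350000/2) × 68.490831 = 11.985895
Exact value: 11.526758
Error: 0.459138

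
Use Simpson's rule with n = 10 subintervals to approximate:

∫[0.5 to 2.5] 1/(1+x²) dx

f(x) = 1/(1+x²)
a = 0.5, b = 2.5, n = 10
h = (b - a)/n = 0.200000

Simpson's rule: (h/3)[f(x₀) + 4f(x₁) + 2f(x₂) + ... + f(xₙ)]

x_0 = 0.5000, f(x_0) = 0.800000, coefficient = 1
x_1 = 0.7000, f(x_1) = 0.671141, coefficient = 4
x_2 = 0.9000, f(x_2) = 0.552486, coefficient = 2
x_3 = 1.1000, f(x_3) = 0.452489, coefficient = 4
x_4 = 1.3000, f(x_4) = 0.371747, coefficient = 2
x_5 = 1.5000, f(x_5) = 0.307692, coefficient = 4
x_6 = 1.7000, f(x_6) = 0.257069, coefficient = 2
x_7 = 1.9000, f(x_7) = 0.216920, coefficient = 4
x_8 = 2.1000, f(x_8) = 0.184843, coefficient = 2
x_9 = 2.3000, f(x_9) = 0.158983, coefficient = 4
x_10 = 2.5000, f(x_10) = 0.137931, coefficient = 1

I ≈ (0.200000/3) × 10.899119 = 0.726608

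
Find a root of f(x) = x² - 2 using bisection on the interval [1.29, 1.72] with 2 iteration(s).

f(x) = x² - 2
Initial interval: [1.29, 1.72]

Iteration 1:
  c_1 = (1.290000 + 1.720000)/2 = 1.505000
  f(c_1) = f(1.505000) = 0.265025
  f(a) × f(c) < 0, new interval: [1.290000, 1.505000]
Iteration 2:
  c_2 = (1.290000 + 1.505000)/2 = 1.397500
  f(c_2) = f(1.397500) = -0.046994
  f(a) × f(c) ≥ 0, new interval: [1.397500, 1.505000]

After 2 iteration(s), the approximation is c_2 = 1.397500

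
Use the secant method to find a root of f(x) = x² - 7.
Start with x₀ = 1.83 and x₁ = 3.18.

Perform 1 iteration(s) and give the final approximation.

f(x) = x² - 7
x₀ = 1.83, x₁ = 3.18

Secant formula: x_{n+1} = x_n - f(x_n)(x_n - x_{n-1})/(f(x_n) - f(x_{n-1}))

Iteration 1:
  f(1.830000) = -3.651100
  f(3.180000) = 3.112400
  x_2 = 3.180000 - 3.112400×(3.180000 - 1.830000)/(3.112400 - (-3.651100))
       = 2.558762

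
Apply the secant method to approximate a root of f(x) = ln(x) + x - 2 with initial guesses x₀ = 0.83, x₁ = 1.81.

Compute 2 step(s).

f(x) = ln(x) + x - 2
x₀ = 0.83, x₁ = 1.81

Secant formula: x_{n+1} = x_n - f(x_n)(x_n - x_{n-1})/(f(x_n) - f(x_{n-1}))

Iteration 1:
  f(0.830000) = -1.356330
  f(1.810000) = 0.403327
  x_2 = 1.810000 - 0.403327×(1.810000 - 0.830000)/(0.403327 - (-1.356330))
       = 1.585376
Iteration 2:
  f(1.810000) = 0.403327
  f(1.585376) = 0.046198
  x_3 = 1.585376 - 0.046198×(1.585376 - 1.810000)/(0.046198 - 0.403327)
       = 1.556319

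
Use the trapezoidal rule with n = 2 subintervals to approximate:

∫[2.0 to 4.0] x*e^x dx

f(x) = x*e^x
a = 2.0, b = 4.0, n = 2
h = (b - a)/n = 1.000000

Trapezoidal rule: (h/2)[f(x₀) + 2f(x₁) + 2f(x₂) + ... + f(xₙ)]

x_0 = 2.0000, f(x_0) = 14.778112, coefficient = 1
x_1 = 3.0000, f(x_1) = 60.256611, coefficient = 2
x_2 = 4.0000, f(x_2) = 218.392600, coefficient = 1

I ≈ (1.000000/2) × 353.683934 = 176.841967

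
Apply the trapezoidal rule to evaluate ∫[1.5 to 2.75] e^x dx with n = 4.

f(x) = e^x
a = 1.5, b = 2.75, n = 4
h = (b - a)/n = 0.312500

Trapezoidal rule: (h/2)[f(x₀) + 2f(x₁) + 2f(x₂) + ... + f(xₙ)]

x_0 = 1.5000, f(x_0) = 4.481689, coefficient = 1
x_1 = 1.8125, f(x_1) = 6.125743, coefficient = 2
x_2 = 2.1250, f(x_2) = 8.372897, coefficient = 2
x_3 = 2.4375, f(x_3) = 11.444394, coefficient = 2
x_4 = 2.7500, f(x_4) = 15.642632, coefficient = 1

I ≈ (0.312500/2) × 72.010389 = 11.251623
Exact value: 11.160943
Error: 0.090680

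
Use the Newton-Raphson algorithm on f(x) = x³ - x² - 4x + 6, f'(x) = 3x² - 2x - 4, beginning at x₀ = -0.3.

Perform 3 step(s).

f(x) = x³ - x² - 4x + 6
f'(x) = 3x² - 2x - 4
x₀ = -0.3

Newton-Raphson formula: x_{n+1} = x_n - f(x_n)/f'(x_n)

Iteration 1:
  f(-0.300000) = 7.083000
  f'(-0.300000) = -3.130000
  x_1 = -0.300000 - 7.083000/(-3.130000) = 1.962939
Iteration 2:
  f(1.962939) = 1.858574
  f'(1.962939) = 3.633513
  x_2 = 1.962939 - 1.858574/3.633513 = 1.451431
Iteration 3:
  f(1.451431) = 1.145284
  f'(1.451431) = -0.582909
  x_3 = 1.451431 - 1.145284/(-0.582909) = 3.416205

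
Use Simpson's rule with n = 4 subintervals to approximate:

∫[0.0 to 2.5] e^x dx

f(x) = e^x
a = 0.0, b = 2.5, n = 4
h = (b - a)/n = 0.625000

Simpson's rule: (h/3)[f(x₀) + 4f(x₁) + 2f(x₂) + ... + f(xₙ)]

x_0 = 0.0000, f(x_0) = 1.000000, coefficient = 1
x_1 = 0.6250, f(x_1) = 1.868246, coefficient = 4
x_2 = 1.2500, f(x_2) = 3.490343, coefficient = 2
x_3 = 1.8750, f(x_3) = 6.520819, coefficient = 4
x_4 = 2.5000, f(x_4) = 12.182494, coefficient = 1

I ≈ (0.625000/3) × 53.719440 = 11.191550
Exact value: 11.182494
Error: 0.009056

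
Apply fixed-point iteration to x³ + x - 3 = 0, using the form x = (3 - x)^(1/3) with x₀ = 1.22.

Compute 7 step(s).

Equation: x³ + x - 3 = 0
Fixed-point form: x = (3 - x)^(1/3)
x₀ = 1.22

x_1 = g(1.220000) = 1.211918
x_2 = g(1.211918) = 1.213750
x_3 = g(1.213750) = 1.213335
x_4 = g(1.213335) = 1.213429
x_5 = g(1.213429) = 1.213408
x_6 = g(1.213408) = 1.213413
x_7 = g(1.213413) = 1.213411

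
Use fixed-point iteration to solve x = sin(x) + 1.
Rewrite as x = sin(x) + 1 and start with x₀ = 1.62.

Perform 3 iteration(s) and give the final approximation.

Equation: x = sin(x) + 1
Fixed-point form: x = sin(x) + 1
x₀ = 1.62

x_1 = g(1.620000) = 1.998790
x_2 = g(1.998790) = 1.909800
x_3 = g(1.909800) = 1.943086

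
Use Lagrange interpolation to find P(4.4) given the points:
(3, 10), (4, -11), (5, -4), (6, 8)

Lagrange interpolation formula:
P(x) = Σ yᵢ × Lᵢ(x)
where Lᵢ(x) = Π_{j≠i} (x - xⱼ)/(xᵢ - xⱼ)

L_0(4.4) = (4.4 - 4)/(3 - 4) × (4.4 - 5)/(3 - 5) × (4.4 - 6)/(3 - 6) = -0.064000
L_1(4.4) = (4.4 - 3)/(4 - 3) × (4.4 - 5)/(4 - 5) × (4.4 - 6)/(4 - 6) = 0.672000
L_2(4.4) = (4.4 - 3)/(5 - 3) × (4.4 - 4)/(5 - 4) × (4.4 - 6)/(5 - 6) = 0.448000
L_3(4.4) = (4.4 - 3)/(6 - 3) × (4.4 - 4)/(6 - 4) × (4.4 - 5)/(6 - 5) = -0.056000

P(4.4) = 10×L_0(4.4) + (-11)×L_1(4.4) + (-4)×L_2(4.4) + 8×L_3(4.4)
P(4.4) = -10.272000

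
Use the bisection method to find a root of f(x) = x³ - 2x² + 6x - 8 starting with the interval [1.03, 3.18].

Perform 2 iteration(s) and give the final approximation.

f(x) = x³ - 2x² + 6x - 8
Initial interval: [1.03, 3.18]

Iteration 1:
  c_1 = (1.030000 + 3.180000)/2 = 2.105000
  f(c_1) = f(2.105000) = 5.095258
  f(a) × f(c) < 0, new interval: [1.030000, 2.105000]
Iteration 2:
  c_2 = (1.030000 + 2.105000)/2 = 1.567500
  f(c_2) = f(1.567500) = 0.342323
  f(a) × f(c) < 0, new interval: [1.030000, 1.567500]

After 2 iteration(s), the approximation is c_2 = 1.567500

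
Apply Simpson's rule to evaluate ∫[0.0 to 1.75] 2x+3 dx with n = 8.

f(x) = 2x+3
a = 0.0, b = 1.75, n = 8
h = (b - a)/n = 0.218750

Simpson's rule: (h/3)[f(x₀) + 4f(x₁) + 2f(x₂) + ... + f(xₙ)]

x_0 = 0.0000, f(x_0) = 3.000000, coefficient = 1
x_1 = 0.2188, f(x_1) = 3.437500, coefficient = 4
x_2 = 0.4375, f(x_2) = 3.875000, coefficient = 2
x_3 = 0.6562, f(x_3) = 4.312500, coefficient = 4
x_4 = 0.8750, f(x_4) = 4.750000, coefficient = 2
x_5 = 1.0938, f(x_5) = 5.187500, coefficient = 4
x_6 = 1.3125, f(x_6) = 5.625000, coefficient = 2
x_7 = 1.5312, f(x_7) = 6.062500, coefficient = 4
x_8 = 1.7500, f(x_8) = 6.500000, coefficient = 1

I ≈ (0.218750/3) × 114.000000 = 8.312500
Exact value: 8.312500
Error: 0.000000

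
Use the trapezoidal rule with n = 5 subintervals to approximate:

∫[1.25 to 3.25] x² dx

f(x) = x²
a = 1.25, b = 3.25, n = 5
h = (b - a)/n = 0.400000

Trapezoidal rule: (h/2)[f(x₀) + 2f(x₁) + 2f(x₂) + ... + f(xₙ)]

x_0 = 1.2500, f(x_0) = 1.562500, coefficient = 1
x_1 = 1.6500, f(x_1) = 2.722500, coefficient = 2
x_2 = 2.0500, f(x_2) = 4.202500, coefficient = 2
x_3 = 2.4500, f(x_3) = 6.002500, coefficient = 2
x_4 = 2.8500, f(x_4) = 8.122500, coefficient = 2
x_5 = 3.2500, f(x_5) = 10.562500, coefficient = 1

I ≈ (0.400000/2) × 54.225000 = 10.845000
Exact value: 10.791667
Error: 0.053333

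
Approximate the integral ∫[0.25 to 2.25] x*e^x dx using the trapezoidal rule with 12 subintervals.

f(x) = x*e^x
a = 0.25, b = 2.25, n = 12
h = (b - a)/n = 0.166667

Trapezoidal rule: (h/2)[f(x₀) + 2f(x₁) + 2f(x₂) + ... + f(xₙ)]

x_0 = 0.2500, f(x_0) = 0.321006, coefficient = 1
x_1 = 0.4167, f(x_1) = 0.632040, coefficient = 2
x_2 = 0.5833, f(x_2) = 1.045334, coefficient = 2
x_3 = 0.7500, f(x_3) = 1.587750, coefficient = 2
x_4 = 0.9167, f(x_4) = 2.292528, coefficient = 2
x_5 = 1.0833, f(x_5) = 3.200721, coefficient = 2
x_6 = 1.2500, f(x_6) = 4.362929, coefficient = 2
x_7 = 1.4167, f(x_7) = 5.841417, coefficient = 2
x_8 = 1.5833, f(x_8) = 7.712679, coefficient = 2
x_9 = 1.7500, f(x_9) = 10.070555, coefficient = 2
x_10 = 1.9167, f(x_10) = 13.029998, coefficient = 2
x_11 = 2.0833, f(x_11) = 16.731656, coefficient = 2
x_12 = 2.2500, f(x_12) = 21.347406, coefficient = 1

I ≈ (0.166667/2) × 154.683627 = 12.890302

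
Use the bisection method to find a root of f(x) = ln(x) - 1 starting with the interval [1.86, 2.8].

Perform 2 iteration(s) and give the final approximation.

f(x) = ln(x) - 1
Initial interval: [1.86, 2.8]

Iteration 1:
  c_1 = (1.860000 + 2.800000)/2 = 2.330000
  f(c_1) = f(2.330000) = -0.154132
  f(a) × f(c) ≥ 0, new interval: [2.330000, 2.800000]
Iteration 2:
  c_2 = (2.330000 + 2.800000)/2 = 2.565000
  f(c_2) = f(2.565000) = -0.058042
  f(a) × f(c) ≥ 0, new interval: [2.565000, 2.800000]

After 2 iteration(s), the approximation is c_2 = 2.565000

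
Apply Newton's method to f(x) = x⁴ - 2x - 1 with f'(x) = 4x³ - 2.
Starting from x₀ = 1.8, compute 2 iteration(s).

f(x) = x⁴ - 2x - 1
f'(x) = 4x³ - 2
x₀ = 1.8

Newton-Raphson formula: x_{n+1} = x_n - f(x_n)/f'(x_n)

Iteration 1:
  f(1.800000) = 5.897600
  f'(1.800000) = 21.328000
  x_1 = 1.800000 - 5.897600/21.328000 = 1.523481
Iteration 2:
  f(1.523481) = 1.340051
  f'(1.523481) = 12.143960
  x_2 = 1.523481 - 1.340051/12.143960 = 1.413134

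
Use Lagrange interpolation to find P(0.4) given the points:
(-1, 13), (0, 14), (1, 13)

Lagrange interpolation formula:
P(x) = Σ yᵢ × Lᵢ(x)
where Lᵢ(x) = Π_{j≠i} (x - xⱼ)/(xᵢ - xⱼ)

L_0(0.4) = (0.4 - 0)/(-1 - 0) × (0.4 - 1)/(-1 - 1) = -0.120000
L_1(0.4) = (0.4 - (-1))/(0 - (-1)) × (0.4 - 1)/(0 - 1) = 0.840000
L_2(0.4) = (0.4 - (-1))/(1 - (-1)) × (0.4 - 0)/(1 - 0) = 0.280000

P(0.4) = 13×L_0(0.4) + 14×L_1(0.4) + 13×L_2(0.4)
P(0.4) = 13.840000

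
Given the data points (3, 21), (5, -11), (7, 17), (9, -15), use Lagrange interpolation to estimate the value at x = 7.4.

Lagrange interpolation formula:
P(x) = Σ yᵢ × Lᵢ(x)
where Lᵢ(x) = Π_{j≠i} (x - xⱼ)/(xᵢ - xⱼ)

L_0(7.4) = (7.4 - 5)/(3 - 5) × (7.4 - 7)/(3 - 7) × (7.4 - 9)/(3 - 9) = 0.032000
L_1(7.4) = (7.4 - 3)/(5 - 3) × (7.4 - 7)/(5 - 7) × (7.4 - 9)/(5 - 9) = -0.176000
L_2(7.4) = (7.4 - 3)/(7 - 3) × (7.4 - 5)/(7 - 5) × (7.4 - 9)/(7 - 9) = 1.056000
L_3(7.4) = (7.4 - 3)/(9 - 3) × (7.4 - 5)/(9 - 5) × (7.4 - 7)/(9 - 7) = 0.088000

P(7.4) = 21×L_0(7.4) + (-11)×L_1(7.4) + 17×L_2(7.4) + (-15)×L_3(7.4)
P(7.4) = 19.240000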